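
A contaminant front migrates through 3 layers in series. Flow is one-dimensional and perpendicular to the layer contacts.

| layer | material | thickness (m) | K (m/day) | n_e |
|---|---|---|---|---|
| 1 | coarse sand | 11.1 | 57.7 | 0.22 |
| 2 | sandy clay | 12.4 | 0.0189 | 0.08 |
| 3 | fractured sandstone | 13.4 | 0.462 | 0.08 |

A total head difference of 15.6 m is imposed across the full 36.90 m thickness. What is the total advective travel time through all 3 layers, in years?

With flow normal to the layers, continuity requires the same specific discharge q through every layer.
Σ(b_i/K_i) = 11.1/57.7 + 12.4/0.0189 + 13.4/0.462 = 685.3 d.
q = Δh / Σ(b_i/K_i) = 15.6 / 685.3 = 0.02276 m/day.
In each layer the seepage velocity is v_i = q/n_i, so the layer transit time is t_i = b_i·n_i / q:
  layer 1 (coarse sand): t_1 = 11.1 × 0.22 / 0.02276 = 107.3 d
  layer 2 (sandy clay): t_2 = 12.4 × 0.08 / 0.02276 = 43.58 d
  layer 3 (fractured sandstone): t_3 = 13.4 × 0.08 / 0.02276 = 47.09 d
Total t = Σ t_i = 197.9 days = 0.5419 years.

0.542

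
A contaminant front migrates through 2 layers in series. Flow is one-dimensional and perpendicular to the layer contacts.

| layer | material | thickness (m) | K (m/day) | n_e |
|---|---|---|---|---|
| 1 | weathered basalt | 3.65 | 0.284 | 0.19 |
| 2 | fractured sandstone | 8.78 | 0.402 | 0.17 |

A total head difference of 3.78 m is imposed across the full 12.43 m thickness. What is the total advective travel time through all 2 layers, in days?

With flow normal to the layers, continuity requires the same specific discharge q through every layer.
Σ(b_i/K_i) = 3.65/0.284 + 8.78/0.402 = 34.69 d.
q = Δh / Σ(b_i/K_i) = 3.78 / 34.69 = 0.1090 m/day.
In each layer the seepage velocity is v_i = q/n_i, so the layer transit time is t_i = b_i·n_i / q:
  layer 1 (weathered basalt): t_1 = 3.65 × 0.19 / 0.1090 = 6.365 d
  layer 2 (fractured sandstone): t_2 = 8.78 × 0.17 / 0.1090 = 13.70 d
Total t = Σ t_i = 20.06 days.

20.1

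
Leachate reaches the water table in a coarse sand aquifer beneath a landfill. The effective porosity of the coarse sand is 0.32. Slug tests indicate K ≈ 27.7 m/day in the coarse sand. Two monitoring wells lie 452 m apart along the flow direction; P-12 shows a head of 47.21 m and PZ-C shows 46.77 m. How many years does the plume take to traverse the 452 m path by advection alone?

Hydraulic gradient i = (47.21 − 46.77) / 452 = 0.44 / 452 = 0.0009735.
Darcy flux q = K · i = 27.70 × 0.0009735 = 0.02696 m/day.
Seepage velocity v = q / n_e = 0.02696 / 0.32 = 0.08426 m/day.
Travel time t = L / v = 452 / 0.08426 = 5364 days = 14.69 years.

14.7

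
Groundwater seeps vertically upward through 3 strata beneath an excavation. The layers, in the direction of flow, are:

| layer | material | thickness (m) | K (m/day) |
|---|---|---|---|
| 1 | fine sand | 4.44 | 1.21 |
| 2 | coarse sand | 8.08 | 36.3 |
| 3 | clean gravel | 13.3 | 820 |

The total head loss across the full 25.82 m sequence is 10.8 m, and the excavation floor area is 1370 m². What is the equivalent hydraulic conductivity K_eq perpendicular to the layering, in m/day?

6.61

Flow is perpendicular to layering, so the layers act in series and the equivalent K is the thickness-weighted harmonic mean.
Total thickness L = 4.44 + 8.08 + 13.3 = 25.82 m.
Σ(b_i/K_i) = 4.44/1.21 + 8.08/36.3 + 13.3/820 = 3.908 d.
K_eq = L / Σ(b_i/K_i) = 25.82 / 3.908 = 6.607 m/day.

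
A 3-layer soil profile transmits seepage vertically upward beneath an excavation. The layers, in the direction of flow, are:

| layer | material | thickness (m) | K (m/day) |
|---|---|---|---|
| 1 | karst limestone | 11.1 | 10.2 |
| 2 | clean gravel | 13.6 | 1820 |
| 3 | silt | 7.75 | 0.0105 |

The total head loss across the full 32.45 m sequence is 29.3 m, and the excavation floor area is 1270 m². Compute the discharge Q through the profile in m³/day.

Flow is perpendicular to layering, so the layers act in series and the equivalent K is the thickness-weighted harmonic mean.
Total thickness L = 11.1 + 13.6 + 7.75 = 32.45 m.
Σ(b_i/K_i) = 11.1/10.2 + 13.6/1820 + 7.75/0.0105 = 739.2 d.
K_eq = L / Σ(b_i/K_i) = 32.45 / 739.2 = 0.04390 m/day.
Q = K_eq · A · (Δh/L) = 0.04390 × 1270 × (29.3/32.45) = 50.34 m³/day.

50.3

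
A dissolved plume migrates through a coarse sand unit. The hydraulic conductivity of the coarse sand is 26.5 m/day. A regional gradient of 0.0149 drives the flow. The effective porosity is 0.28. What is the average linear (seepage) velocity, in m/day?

Hydraulic gradient i = 0.0149.
Darcy flux q = K · i = 26.50 × 0.01490 = 0.3948 m/day.
Seepage velocity v = q / n_e = 0.3948 / 0.28 = 1.410 m/day.

1.41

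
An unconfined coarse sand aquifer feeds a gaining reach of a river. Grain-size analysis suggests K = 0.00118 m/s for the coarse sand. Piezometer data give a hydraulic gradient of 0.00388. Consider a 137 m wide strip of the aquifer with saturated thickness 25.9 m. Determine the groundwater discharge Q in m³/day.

Convert K: 0.00118 m/s × 86400 = 102.0 m/day.
Cross-sectional area A = 137 × 25.9 = 3548 m².
Hydraulic gradient i = 0.00388.
Darcy's law: Q = K · A · i = 102.0 × 3548 × 0.003880 = 1404 m³/day.

1400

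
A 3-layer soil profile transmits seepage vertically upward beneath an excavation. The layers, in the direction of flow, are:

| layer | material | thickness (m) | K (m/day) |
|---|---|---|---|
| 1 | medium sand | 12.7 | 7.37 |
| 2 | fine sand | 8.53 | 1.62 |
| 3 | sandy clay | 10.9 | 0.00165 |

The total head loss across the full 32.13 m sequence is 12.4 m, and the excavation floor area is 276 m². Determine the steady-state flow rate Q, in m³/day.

Flow is perpendicular to layering, so the layers act in series and the equivalent K is the thickness-weighted harmonic mean.
Total thickness L = 12.7 + 8.53 + 10.9 = 32.13 m.
Σ(b_i/K_i) = 12.7/7.37 + 8.53/1.62 + 10.9/0.00165 = 6613 d.
K_eq = L / Σ(b_i/K_i) = 32.13 / 6613 = 0.004859 m/day.
Q = K_eq · A · (Δh/L) = 0.004859 × 276 × (12.4/32.13) = 0.5175 m³/day.

0.518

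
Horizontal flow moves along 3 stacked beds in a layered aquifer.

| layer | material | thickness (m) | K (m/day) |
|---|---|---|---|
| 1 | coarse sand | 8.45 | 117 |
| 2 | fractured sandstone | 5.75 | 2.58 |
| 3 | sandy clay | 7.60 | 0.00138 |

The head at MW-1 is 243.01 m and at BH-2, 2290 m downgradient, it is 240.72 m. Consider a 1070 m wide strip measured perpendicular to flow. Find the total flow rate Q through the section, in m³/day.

1070

Flow is parallel to layering, so each bed carries its own Darcy discharge and the transmissivities add.
Σ(K_i·b_i) = 117×8.45 + 2.58×5.75 + 0.00138×7.60 = 1003 m²/day.
Hydraulic gradient i = (243.01 − 240.72) / 2290 = 2.29 / 2290 = 0.001000.
Q = Σ(K_i·b_i) · W · i = 1003 × 1070 × 0.001000 = 1074 m³/day.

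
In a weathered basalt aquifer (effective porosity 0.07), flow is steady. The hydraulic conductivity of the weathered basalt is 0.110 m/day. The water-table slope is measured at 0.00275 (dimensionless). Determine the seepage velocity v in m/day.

0.00432

Hydraulic gradient i = 0.00275.
Darcy flux q = K · i = 0.1100 × 0.002750 = 0.0003025 m/day.
Seepage velocity v = q / n_e = 0.0003025 / 0.07 = 0.004321 m/day.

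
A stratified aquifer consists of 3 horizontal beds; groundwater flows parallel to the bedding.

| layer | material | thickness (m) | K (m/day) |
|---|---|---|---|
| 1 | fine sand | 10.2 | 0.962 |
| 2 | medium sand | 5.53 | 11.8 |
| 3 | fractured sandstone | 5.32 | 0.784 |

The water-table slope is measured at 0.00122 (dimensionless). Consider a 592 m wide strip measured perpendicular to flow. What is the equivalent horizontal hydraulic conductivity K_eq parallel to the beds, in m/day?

3.76

Flow is parallel to layering, so each bed carries its own Darcy discharge and the transmissivities add.
Σ(K_i·b_i) = 0.962×10.2 + 11.8×5.53 + 0.784×5.32 = 79.24 m²/day.
Total thickness b = 21.05 m, so K_eq = Σ(K_i·b_i)/b = 3.764 m/day.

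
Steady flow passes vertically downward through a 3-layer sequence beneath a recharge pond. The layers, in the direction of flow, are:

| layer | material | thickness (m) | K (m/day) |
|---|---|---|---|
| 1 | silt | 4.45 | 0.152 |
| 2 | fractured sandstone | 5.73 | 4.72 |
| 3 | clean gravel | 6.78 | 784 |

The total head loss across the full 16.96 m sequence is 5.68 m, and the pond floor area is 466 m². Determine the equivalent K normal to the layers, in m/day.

Flow is perpendicular to layering, so the layers act in series and the equivalent K is the thickness-weighted harmonic mean.
Total thickness L = 4.45 + 5.73 + 6.78 = 16.96 m.
Σ(b_i/K_i) = 4.45/0.152 + 5.73/4.72 + 6.78/784 = 30.50 d.
K_eq = L / Σ(b_i/K_i) = 16.96 / 30.50 = 0.5561 m/day.

0.556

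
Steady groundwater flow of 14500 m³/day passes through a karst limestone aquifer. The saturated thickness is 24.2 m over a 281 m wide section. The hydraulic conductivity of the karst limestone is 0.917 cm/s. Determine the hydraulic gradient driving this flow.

0.00269

Convert K: 0.917 cm/s × 864 = 792.3 m/day.
Cross-sectional area A = 281 × 24.2 = 6800 m².
From Q = K·A·i, i = Q / (K·A) = 14500 / (792.3 × 6800) = 0.002691.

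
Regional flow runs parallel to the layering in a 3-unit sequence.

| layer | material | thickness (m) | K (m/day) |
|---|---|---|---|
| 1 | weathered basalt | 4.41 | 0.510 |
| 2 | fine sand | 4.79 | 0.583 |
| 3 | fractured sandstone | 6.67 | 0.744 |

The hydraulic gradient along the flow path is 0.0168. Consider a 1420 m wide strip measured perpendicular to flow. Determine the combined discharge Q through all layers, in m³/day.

Flow is parallel to layering, so each bed carries its own Darcy discharge and the transmissivities add.
Σ(K_i·b_i) = 0.510×4.41 + 0.583×4.79 + 0.744×6.67 = 10.00 m²/day.
Hydraulic gradient i = 0.0168.
Q = Σ(K_i·b_i) · W · i = 10.00 × 1420 × 0.01680 = 238.7 m³/day.

239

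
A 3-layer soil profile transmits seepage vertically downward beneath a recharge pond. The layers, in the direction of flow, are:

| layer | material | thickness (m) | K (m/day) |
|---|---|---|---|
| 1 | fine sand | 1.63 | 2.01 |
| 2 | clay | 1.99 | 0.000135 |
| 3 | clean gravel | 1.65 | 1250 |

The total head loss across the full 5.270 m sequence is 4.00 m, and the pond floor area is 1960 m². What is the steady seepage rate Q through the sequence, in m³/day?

0.532

Flow is perpendicular to layering, so the layers act in series and the equivalent K is the thickness-weighted harmonic mean.
Total thickness L = 1.63 + 1.99 + 1.65 = 5.270 m.
Σ(b_i/K_i) = 1.63/2.01 + 1.99/0.000135 + 1.65/1250 = 14742 d.
K_eq = L / Σ(b_i/K_i) = 5.270 / 14742 = 0.0003575 m/day.
Q = K_eq · A · (Δh/L) = 0.0003575 × 1960 × (4.00/5.270) = 0.5318 m³/day.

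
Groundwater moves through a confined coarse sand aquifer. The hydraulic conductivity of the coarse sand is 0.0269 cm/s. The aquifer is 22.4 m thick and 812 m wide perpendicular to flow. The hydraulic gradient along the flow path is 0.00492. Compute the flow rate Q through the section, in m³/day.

Convert K: 0.0269 cm/s × 864 = 23.24 m/day.
Cross-sectional area A = 812 × 22.4 = 18189 m².
Hydraulic gradient i = 0.00492.
Darcy's law: Q = K · A · i = 23.24 × 18189 × 0.004920 = 2080 m³/day.

2080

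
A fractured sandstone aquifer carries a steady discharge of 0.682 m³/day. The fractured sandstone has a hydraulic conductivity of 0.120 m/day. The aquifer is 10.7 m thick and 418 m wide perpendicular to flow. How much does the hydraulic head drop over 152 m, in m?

Cross-sectional area A = 418 × 10.7 = 4473 m².
From Q = K·A·i, i = Q / (K·A) = 0.682 / (0.1200 × 4473) = 0.001271.
Head loss Δh = i · L = 0.001271 × 152 = 0.1931 m.

0.193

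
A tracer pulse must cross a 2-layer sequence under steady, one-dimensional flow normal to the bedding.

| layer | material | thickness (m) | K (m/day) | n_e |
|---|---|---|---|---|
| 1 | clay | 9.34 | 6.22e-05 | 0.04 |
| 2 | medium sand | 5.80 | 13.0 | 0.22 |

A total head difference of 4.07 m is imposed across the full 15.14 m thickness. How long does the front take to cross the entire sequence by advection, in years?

167

With flow normal to the layers, continuity requires the same specific discharge q through every layer.
Σ(b_i/K_i) = 9.34/6.22e-05 + 5.80/13.0 = 1.502e+05 d.
q = Δh / Σ(b_i/K_i) = 4.07 / 1.502e+05 = 2.710e-05 m/day.
In each layer the seepage velocity is v_i = q/n_i, so the layer transit time is t_i = b_i·n_i / q:
  layer 1 (clay): t_1 = 9.34 × 0.04 / 2.710e-05 = 13784 d
  layer 2 (medium sand): t_2 = 5.80 × 0.22 / 2.710e-05 = 47078 d
Total t = Σ t_i = 60861 days = 166.6 years.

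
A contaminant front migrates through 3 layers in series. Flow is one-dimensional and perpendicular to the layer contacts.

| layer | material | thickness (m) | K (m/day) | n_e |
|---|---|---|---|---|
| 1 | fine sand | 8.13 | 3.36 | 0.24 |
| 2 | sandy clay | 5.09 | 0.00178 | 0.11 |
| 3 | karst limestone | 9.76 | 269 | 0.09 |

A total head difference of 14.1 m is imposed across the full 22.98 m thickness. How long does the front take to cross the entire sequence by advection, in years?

1.88

With flow normal to the layers, continuity requires the same specific discharge q through every layer.
Σ(b_i/K_i) = 8.13/3.36 + 5.09/0.00178 + 9.76/269 = 2862 d.
q = Δh / Σ(b_i/K_i) = 14.1 / 2862 = 0.004927 m/day.
In each layer the seepage velocity is v_i = q/n_i, so the layer transit time is t_i = b_i·n_i / q:
  layer 1 (fine sand): t_1 = 8.13 × 0.24 / 0.004927 = 396.1 d
  layer 2 (sandy clay): t_2 = 5.09 × 0.11 / 0.004927 = 113.6 d
  layer 3 (karst limestone): t_3 = 9.76 × 0.09 / 0.004927 = 178.3 d
Total t = Σ t_i = 688.0 days = 1.884 years.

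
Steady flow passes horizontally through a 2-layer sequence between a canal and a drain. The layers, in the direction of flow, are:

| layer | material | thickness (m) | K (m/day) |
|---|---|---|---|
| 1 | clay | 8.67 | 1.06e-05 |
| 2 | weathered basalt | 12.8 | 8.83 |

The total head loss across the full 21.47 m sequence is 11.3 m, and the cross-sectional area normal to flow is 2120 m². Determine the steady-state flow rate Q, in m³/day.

0.0293

Flow is perpendicular to layering, so the layers act in series and the equivalent K is the thickness-weighted harmonic mean.
Total thickness L = 8.67 + 12.8 = 21.47 m.
Σ(b_i/K_i) = 8.67/1.06e-05 + 12.8/8.83 = 8.179e+05 d.
K_eq = L / Σ(b_i/K_i) = 21.47 / 8.179e+05 = 2.625e-05 m/day.
Q = K_eq · A · (Δh/L) = 2.625e-05 × 2120 × (11.3/21.47) = 0.02929 m³/day.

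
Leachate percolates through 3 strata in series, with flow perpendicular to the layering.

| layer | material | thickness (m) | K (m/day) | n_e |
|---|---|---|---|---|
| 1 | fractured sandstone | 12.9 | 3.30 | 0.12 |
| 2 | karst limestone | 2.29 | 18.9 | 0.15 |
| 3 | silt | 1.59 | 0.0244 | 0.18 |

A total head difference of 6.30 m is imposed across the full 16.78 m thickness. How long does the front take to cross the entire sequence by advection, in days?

With flow normal to the layers, continuity requires the same specific discharge q through every layer.
Σ(b_i/K_i) = 12.9/3.30 + 2.29/18.9 + 1.59/0.0244 = 69.19 d.
q = Δh / Σ(b_i/K_i) = 6.30 / 69.19 = 0.09105 m/day.
In each layer the seepage velocity is v_i = q/n_i, so the layer transit time is t_i = b_i·n_i / q:
  layer 1 (fractured sandstone): t_1 = 12.9 × 0.12 / 0.09105 = 17.00 d
  layer 2 (karst limestone): t_2 = 2.29 × 0.15 / 0.09105 = 3.773 d
  layer 3 (silt): t_3 = 1.59 × 0.18 / 0.09105 = 3.143 d
Total t = Σ t_i = 23.92 days.

23.9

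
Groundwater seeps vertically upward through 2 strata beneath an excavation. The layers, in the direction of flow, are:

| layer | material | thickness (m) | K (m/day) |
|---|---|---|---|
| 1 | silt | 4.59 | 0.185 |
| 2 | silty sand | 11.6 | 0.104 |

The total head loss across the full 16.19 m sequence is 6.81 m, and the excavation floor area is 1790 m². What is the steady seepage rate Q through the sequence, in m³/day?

89.4

Flow is perpendicular to layering, so the layers act in series and the equivalent K is the thickness-weighted harmonic mean.
Total thickness L = 4.59 + 11.6 = 16.19 m.
Σ(b_i/K_i) = 4.59/0.185 + 11.6/0.104 = 136.3 d.
K_eq = L / Σ(b_i/K_i) = 16.19 / 136.3 = 0.1187 m/day.
Q = K_eq · A · (Δh/L) = 0.1187 × 1790 × (6.81/16.19) = 89.40 m³/day.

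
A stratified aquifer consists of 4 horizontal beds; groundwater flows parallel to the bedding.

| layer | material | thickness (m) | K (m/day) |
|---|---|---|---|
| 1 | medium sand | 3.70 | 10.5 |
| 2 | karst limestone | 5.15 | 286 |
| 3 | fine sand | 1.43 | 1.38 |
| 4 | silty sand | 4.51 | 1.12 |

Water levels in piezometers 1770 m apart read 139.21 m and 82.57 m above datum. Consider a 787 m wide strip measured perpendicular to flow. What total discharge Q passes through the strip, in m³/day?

38200

Flow is parallel to layering, so each bed carries its own Darcy discharge and the transmissivities add.
Σ(K_i·b_i) = 10.5×3.70 + 286×5.15 + 1.38×1.43 + 1.12×4.51 = 1519 m²/day.
Hydraulic gradient i = (139.21 − 82.57) / 1770 = 56.64 / 1770 = 0.03200.
Q = Σ(K_i·b_i) · W · i = 1519 × 787 × 0.03200 = 38249 m³/day.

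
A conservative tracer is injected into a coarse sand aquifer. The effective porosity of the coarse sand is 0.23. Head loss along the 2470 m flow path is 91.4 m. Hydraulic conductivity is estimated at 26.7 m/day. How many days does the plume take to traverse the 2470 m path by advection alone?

575

Hydraulic gradient i = Δh / L = 91.4 / 2470 = 0.03700.
Darcy flux q = K · i = 26.70 × 0.03700 = 0.9880 m/day.
Seepage velocity v = q / n_e = 0.9880 / 0.23 = 4.296 m/day.
Travel time t = L / v = 2470 / 4.296 = 575.0 days.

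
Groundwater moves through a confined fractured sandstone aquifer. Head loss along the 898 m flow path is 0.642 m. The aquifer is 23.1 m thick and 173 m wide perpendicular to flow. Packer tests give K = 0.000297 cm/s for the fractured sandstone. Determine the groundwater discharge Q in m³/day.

0.733

Convert K: 0.000297 cm/s × 864 = 0.2566 m/day.
Cross-sectional area A = 173 × 23.1 = 3996 m².
Hydraulic gradient i = Δh / L = 0.642 / 898 = 0.0007149.
Darcy's law: Q = K · A · i = 0.2566 × 3996 × 0.0007149 = 0.7331 m³/day.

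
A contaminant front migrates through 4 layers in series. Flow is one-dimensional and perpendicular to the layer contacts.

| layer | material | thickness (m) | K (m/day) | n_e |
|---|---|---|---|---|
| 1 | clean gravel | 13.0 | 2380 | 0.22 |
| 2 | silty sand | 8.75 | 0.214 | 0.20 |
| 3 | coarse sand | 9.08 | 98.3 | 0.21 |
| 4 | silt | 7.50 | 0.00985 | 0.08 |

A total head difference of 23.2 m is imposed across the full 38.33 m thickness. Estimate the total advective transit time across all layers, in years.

With flow normal to the layers, continuity requires the same specific discharge q through every layer.
Σ(b_i/K_i) = 13.0/2380 + 8.75/0.214 + 9.08/98.3 + 7.50/0.00985 = 802.4 d.
q = Δh / Σ(b_i/K_i) = 23.2 / 802.4 = 0.02891 m/day.
In each layer the seepage velocity is v_i = q/n_i, so the layer transit time is t_i = b_i·n_i / q:
  layer 1 (clean gravel): t_1 = 13.0 × 0.22 / 0.02891 = 98.92 d
  layer 2 (silty sand): t_2 = 8.75 × 0.20 / 0.02891 = 60.53 d
  layer 3 (coarse sand): t_3 = 9.08 × 0.21 / 0.02891 = 65.95 d
  layer 4 (silt): t_4 = 7.50 × 0.08 / 0.02891 = 20.75 d
Total t = Σ t_i = 246.1 days = 0.6739 years.

0.674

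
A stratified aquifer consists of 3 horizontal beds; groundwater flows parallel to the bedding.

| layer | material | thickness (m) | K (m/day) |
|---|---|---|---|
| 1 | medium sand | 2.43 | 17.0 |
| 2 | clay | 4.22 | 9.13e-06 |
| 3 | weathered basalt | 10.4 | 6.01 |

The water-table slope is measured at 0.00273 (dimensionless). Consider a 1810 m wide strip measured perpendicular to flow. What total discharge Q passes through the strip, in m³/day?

Flow is parallel to layering, so each bed carries its own Darcy discharge and the transmissivities add.
Σ(K_i·b_i) = 17.0×2.43 + 9.13e-06×4.22 + 6.01×10.4 = 103.8 m²/day.
Hydraulic gradient i = 0.00273.
Q = Σ(K_i·b_i) · W · i = 103.8 × 1810 × 0.002730 = 513.0 m³/day.

513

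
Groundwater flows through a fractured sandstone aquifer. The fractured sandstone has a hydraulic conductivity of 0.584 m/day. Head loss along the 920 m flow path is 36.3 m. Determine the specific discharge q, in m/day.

Hydraulic gradient i = Δh / L = 36.3 / 920 = 0.03946.
Specific discharge q = K · i = 0.5840 × 0.03946 = 0.02304 m/day.

0.0230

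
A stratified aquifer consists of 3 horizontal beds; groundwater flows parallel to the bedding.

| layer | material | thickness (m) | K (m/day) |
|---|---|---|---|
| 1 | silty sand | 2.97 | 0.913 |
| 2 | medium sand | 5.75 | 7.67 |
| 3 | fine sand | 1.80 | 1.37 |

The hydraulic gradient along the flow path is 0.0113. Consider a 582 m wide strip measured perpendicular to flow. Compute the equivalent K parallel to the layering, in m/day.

Flow is parallel to layering, so each bed carries its own Darcy discharge and the transmissivities add.
Σ(K_i·b_i) = 0.913×2.97 + 7.67×5.75 + 1.37×1.80 = 49.28 m²/day.
Total thickness b = 10.52 m, so K_eq = Σ(K_i·b_i)/b = 4.684 m/day.

4.68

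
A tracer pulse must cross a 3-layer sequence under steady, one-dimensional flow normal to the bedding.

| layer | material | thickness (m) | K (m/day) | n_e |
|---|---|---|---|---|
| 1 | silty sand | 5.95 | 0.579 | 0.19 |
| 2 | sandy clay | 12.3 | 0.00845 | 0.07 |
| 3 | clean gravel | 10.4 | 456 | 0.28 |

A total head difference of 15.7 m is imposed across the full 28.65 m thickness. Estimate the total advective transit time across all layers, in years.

With flow normal to the layers, continuity requires the same specific discharge q through every layer.
Σ(b_i/K_i) = 5.95/0.579 + 12.3/0.00845 + 10.4/456 = 1466 d.
q = Δh / Σ(b_i/K_i) = 15.7 / 1466 = 0.01071 m/day.
In each layer the seepage velocity is v_i = q/n_i, so the layer transit time is t_i = b_i·n_i / q:
  layer 1 (silty sand): t_1 = 5.95 × 0.19 / 0.01071 = 105.6 d
  layer 2 (sandy clay): t_2 = 12.3 × 0.07 / 0.01071 = 80.39 d
  layer 3 (clean gravel): t_3 = 10.4 × 0.28 / 0.01071 = 271.9 d
Total t = Σ t_i = 457.8 days = 1.254 years.

1.25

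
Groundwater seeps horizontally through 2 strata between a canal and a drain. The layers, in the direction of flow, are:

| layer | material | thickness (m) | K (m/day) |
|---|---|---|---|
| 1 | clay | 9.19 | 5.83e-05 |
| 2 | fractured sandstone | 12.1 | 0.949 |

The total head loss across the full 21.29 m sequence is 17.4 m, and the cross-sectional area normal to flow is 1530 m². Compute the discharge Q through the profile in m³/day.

Flow is perpendicular to layering, so the layers act in series and the equivalent K is the thickness-weighted harmonic mean.
Total thickness L = 9.19 + 12.1 = 21.29 m.
Σ(b_i/K_i) = 9.19/5.83e-05 + 12.1/0.949 = 1.576e+05 d.
K_eq = L / Σ(b_i/K_i) = 21.29 / 1.576e+05 = 0.0001350 m/day.
Q = K_eq · A · (Δh/L) = 0.0001350 × 1530 × (17.4/21.29) = 0.1689 m³/day.

0.169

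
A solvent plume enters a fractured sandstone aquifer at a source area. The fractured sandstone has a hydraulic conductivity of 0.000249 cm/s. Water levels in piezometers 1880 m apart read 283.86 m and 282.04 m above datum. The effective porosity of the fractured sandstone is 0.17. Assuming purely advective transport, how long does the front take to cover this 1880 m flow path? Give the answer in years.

4200

Convert K: 0.000249 cm/s × 864 = 0.2151 m/day.
Hydraulic gradient i = (283.86 − 282.04) / 1880 = 1.82 / 1880 = 0.0009681.
Darcy flux q = K · i = 0.2151 × 0.0009681 = 0.0002083 m/day.
Seepage velocity v = q / n_e = 0.0002083 / 0.17 = 0.001225 m/day.
Travel time t = L / v = 1880 / 0.001225 = 1.535e+06 days = 4201 years.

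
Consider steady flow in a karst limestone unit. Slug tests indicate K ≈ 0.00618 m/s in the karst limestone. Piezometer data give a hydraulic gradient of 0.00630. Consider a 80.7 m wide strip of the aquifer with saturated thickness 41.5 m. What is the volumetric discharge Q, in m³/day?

11300

Convert K: 0.00618 m/s × 86400 = 534.0 m/day.
Cross-sectional area A = 80.7 × 41.5 = 3349 m².
Hydraulic gradient i = 0.00630.
Darcy's law: Q = K · A · i = 534.0 × 3349 × 0.006300 = 11266 m³/day.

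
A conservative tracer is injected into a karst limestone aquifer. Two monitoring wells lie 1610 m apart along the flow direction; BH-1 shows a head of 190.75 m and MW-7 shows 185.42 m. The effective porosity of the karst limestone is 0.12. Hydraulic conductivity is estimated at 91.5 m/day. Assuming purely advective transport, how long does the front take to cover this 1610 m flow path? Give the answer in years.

1.75

Hydraulic gradient i = (190.75 − 185.42) / 1610 = 5.33 / 1610 = 0.003311.
Darcy flux q = K · i = 91.50 × 0.003311 = 0.3029 m/day.
Seepage velocity v = q / n_e = 0.3029 / 0.12 = 2.524 m/day.
Travel time t = L / v = 1610 / 2.524 = 637.8 days = 1.746 years.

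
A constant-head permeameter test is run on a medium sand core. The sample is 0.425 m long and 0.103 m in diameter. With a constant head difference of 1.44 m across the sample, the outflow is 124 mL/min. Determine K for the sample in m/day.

6.32

Cross-sectional area A = π·(d/2)² = π × (0.103/2)² = 0.008332 m².
Convert discharge: 124 mL/min = 2.067e-06 m³/s.
Darcy's law rearranged: K = Q·L / (A·Δh) = 2.067e-06 × 0.425 / (0.008332 × 1.44) = 7.320e-05 m/s = 6.325 m/day.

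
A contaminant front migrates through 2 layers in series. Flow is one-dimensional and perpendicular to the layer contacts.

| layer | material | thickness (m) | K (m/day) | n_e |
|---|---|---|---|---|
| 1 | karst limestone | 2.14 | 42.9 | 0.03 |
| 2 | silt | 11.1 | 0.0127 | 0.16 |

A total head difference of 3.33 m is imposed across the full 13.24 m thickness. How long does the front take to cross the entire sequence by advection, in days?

With flow normal to the layers, continuity requires the same specific discharge q through every layer.
Σ(b_i/K_i) = 2.14/42.9 + 11.1/0.0127 = 874.1 d.
q = Δh / Σ(b_i/K_i) = 3.33 / 874.1 = 0.003810 m/day.
In each layer the seepage velocity is v_i = q/n_i, so the layer transit time is t_i = b_i·n_i / q:
  layer 1 (karst limestone): t_1 = 2.14 × 0.03 / 0.003810 = 16.85 d
  layer 2 (silt): t_2 = 11.1 × 0.16 / 0.003810 = 466.2 d
Total t = Σ t_i = 483.0 days.

483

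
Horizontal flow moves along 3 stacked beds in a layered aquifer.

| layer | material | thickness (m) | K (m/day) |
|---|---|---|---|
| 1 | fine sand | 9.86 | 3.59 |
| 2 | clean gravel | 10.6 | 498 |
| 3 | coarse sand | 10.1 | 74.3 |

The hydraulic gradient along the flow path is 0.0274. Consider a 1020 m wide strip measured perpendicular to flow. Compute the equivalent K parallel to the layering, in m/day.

Flow is parallel to layering, so each bed carries its own Darcy discharge and the transmissivities add.
Σ(K_i·b_i) = 3.59×9.86 + 498×10.6 + 74.3×10.1 = 6065 m²/day.
Total thickness b = 30.56 m, so K_eq = Σ(K_i·b_i)/b = 198.4 m/day.

198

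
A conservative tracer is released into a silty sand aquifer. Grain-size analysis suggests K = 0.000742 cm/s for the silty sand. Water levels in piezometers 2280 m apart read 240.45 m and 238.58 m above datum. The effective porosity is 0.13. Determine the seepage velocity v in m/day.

0.00404

Convert K: 0.000742 cm/s × 864 = 0.6411 m/day.
Hydraulic gradient i = (240.45 − 238.58) / 2280 = 1.87 / 2280 = 0.0008202.
Darcy flux q = K · i = 0.6411 × 0.0008202 = 0.0005258 m/day.
Seepage velocity v = q / n_e = 0.0005258 / 0.13 = 0.004045 m/day.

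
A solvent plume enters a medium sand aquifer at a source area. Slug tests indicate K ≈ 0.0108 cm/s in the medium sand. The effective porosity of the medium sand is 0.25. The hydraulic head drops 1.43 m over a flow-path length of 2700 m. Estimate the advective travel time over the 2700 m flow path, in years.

374

Convert K: 0.0108 cm/s × 864 = 9.331 m/day.
Hydraulic gradient i = Δh / L = 1.43 / 2700 = 0.0005296.
Darcy flux q = K · i = 9.331 × 0.0005296 = 0.004942 m/day.
Seepage velocity v = q / n_e = 0.004942 / 0.25 = 0.01977 m/day.
Travel time t = L / v = 2700 / 0.01977 = 1.366e+05 days = 373.9 years.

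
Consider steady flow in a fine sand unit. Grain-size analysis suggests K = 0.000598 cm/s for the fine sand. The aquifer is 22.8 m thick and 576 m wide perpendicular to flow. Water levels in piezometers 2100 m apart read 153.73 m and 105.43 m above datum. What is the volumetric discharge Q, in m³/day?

Convert K: 0.000598 cm/s × 864 = 0.5167 m/day.
Cross-sectional area A = 576 × 22.8 = 13133 m².
Hydraulic gradient i = (153.73 − 105.43) / 2100 = 48.3 / 2100 = 0.02300.
Darcy's law: Q = K · A · i = 0.5167 × 13133 × 0.02300 = 156.1 m³/day.

156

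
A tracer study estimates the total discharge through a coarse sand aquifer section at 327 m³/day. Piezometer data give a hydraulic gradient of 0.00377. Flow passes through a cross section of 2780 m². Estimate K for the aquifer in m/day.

Hydraulic gradient i = 0.00377.
From Q = K·A·i, K = Q / (A·i) = 327 / (2780 × 0.003770) = 31.20 m/day.

31.2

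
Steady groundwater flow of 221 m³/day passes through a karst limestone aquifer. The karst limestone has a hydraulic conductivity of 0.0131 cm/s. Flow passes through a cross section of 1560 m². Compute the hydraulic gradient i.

0.0125

Convert K: 0.0131 cm/s × 864 = 11.32 m/day.
From Q = K·A·i, i = Q / (K·A) = 221 / (11.32 × 1560) = 0.01252.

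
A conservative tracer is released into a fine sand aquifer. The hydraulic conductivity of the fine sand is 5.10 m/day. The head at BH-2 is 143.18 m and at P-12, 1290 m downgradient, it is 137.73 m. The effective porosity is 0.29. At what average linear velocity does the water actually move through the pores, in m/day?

0.0743

Hydraulic gradient i = (143.18 − 137.73) / 1290 = 5.45 / 1290 = 0.004225.
Darcy flux q = K · i = 5.100 × 0.004225 = 0.02155 m/day.
Seepage velocity v = q / n_e = 0.02155 / 0.29 = 0.07430 m/day.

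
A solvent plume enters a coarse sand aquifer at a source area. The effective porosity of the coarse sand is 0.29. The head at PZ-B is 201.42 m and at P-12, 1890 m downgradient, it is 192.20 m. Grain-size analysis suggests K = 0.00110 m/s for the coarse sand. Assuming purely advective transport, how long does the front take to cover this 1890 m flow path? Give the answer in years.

3.24

Convert K: 0.00110 m/s × 86400 = 95.04 m/day.
Hydraulic gradient i = (201.42 − 192.20) / 1890 = 9.22 / 1890 = 0.004878.
Darcy flux q = K · i = 95.04 × 0.004878 = 0.4636 m/day.
Seepage velocity v = q / n_e = 0.4636 / 0.29 = 1.599 m/day.
Travel time t = L / v = 1890 / 1.599 = 1182 days = 3.237 years.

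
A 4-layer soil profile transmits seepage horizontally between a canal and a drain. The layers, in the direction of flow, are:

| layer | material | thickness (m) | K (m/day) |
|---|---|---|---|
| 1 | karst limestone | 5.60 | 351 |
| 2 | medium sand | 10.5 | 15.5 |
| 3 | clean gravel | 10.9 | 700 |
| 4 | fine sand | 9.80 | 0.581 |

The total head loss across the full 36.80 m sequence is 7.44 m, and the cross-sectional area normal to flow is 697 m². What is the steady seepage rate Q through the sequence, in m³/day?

Flow is perpendicular to layering, so the layers act in series and the equivalent K is the thickness-weighted harmonic mean.
Total thickness L = 5.60 + 10.5 + 10.9 + 9.80 = 36.80 m.
Σ(b_i/K_i) = 5.60/351 + 10.5/15.5 + 10.9/700 + 9.80/0.581 = 17.58 d.
K_eq = L / Σ(b_i/K_i) = 36.80 / 17.58 = 2.094 m/day.
Q = K_eq · A · (Δh/L) = 2.094 × 697 × (7.44/36.80) = 295.0 m³/day.

295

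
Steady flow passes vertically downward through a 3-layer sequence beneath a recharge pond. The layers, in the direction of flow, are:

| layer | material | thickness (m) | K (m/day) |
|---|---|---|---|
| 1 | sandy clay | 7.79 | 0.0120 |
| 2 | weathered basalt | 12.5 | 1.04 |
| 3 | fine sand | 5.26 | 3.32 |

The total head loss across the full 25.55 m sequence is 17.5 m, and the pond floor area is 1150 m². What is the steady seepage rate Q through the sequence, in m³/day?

30.4

Flow is perpendicular to layering, so the layers act in series and the equivalent K is the thickness-weighted harmonic mean.
Total thickness L = 7.79 + 12.5 + 5.26 = 25.55 m.
Σ(b_i/K_i) = 7.79/0.0120 + 12.5/1.04 + 5.26/3.32 = 662.8 d.
K_eq = L / Σ(b_i/K_i) = 25.55 / 662.8 = 0.03855 m/day.
Q = K_eq · A · (Δh/L) = 0.03855 × 1150 × (17.5/25.55) = 30.36 m³/day.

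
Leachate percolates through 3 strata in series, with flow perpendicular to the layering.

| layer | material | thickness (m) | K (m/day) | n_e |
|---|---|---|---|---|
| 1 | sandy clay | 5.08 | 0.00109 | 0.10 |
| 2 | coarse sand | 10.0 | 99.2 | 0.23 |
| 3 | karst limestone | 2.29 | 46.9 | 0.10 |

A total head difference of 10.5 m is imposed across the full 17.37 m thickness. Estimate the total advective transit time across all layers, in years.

3.69

With flow normal to the layers, continuity requires the same specific discharge q through every layer.
Σ(b_i/K_i) = 5.08/0.00109 + 10.0/99.2 + 2.29/46.9 = 4661 d.
q = Δh / Σ(b_i/K_i) = 10.5 / 4661 = 0.002253 m/day.
In each layer the seepage velocity is v_i = q/n_i, so the layer transit time is t_i = b_i·n_i / q:
  layer 1 (sandy clay): t_1 = 5.08 × 0.10 / 0.002253 = 225.5 d
  layer 2 (coarse sand): t_2 = 10.0 × 0.23 / 0.002253 = 1021 d
  layer 3 (karst limestone): t_3 = 2.29 × 0.10 / 0.002253 = 101.6 d
Total t = Σ t_i = 1348 days = 3.691 years.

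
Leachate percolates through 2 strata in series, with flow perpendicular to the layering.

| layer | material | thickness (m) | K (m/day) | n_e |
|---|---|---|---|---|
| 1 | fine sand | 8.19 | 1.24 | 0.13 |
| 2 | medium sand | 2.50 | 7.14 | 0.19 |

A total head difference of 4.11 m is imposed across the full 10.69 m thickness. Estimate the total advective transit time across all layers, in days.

With flow normal to the layers, continuity requires the same specific discharge q through every layer.
Σ(b_i/K_i) = 8.19/1.24 + 2.50/7.14 = 6.955 d.
q = Δh / Σ(b_i/K_i) = 4.11 / 6.955 = 0.5909 m/day.
In each layer the seepage velocity is v_i = q/n_i, so the layer transit time is t_i = b_i·n_i / q:
  layer 1 (fine sand): t_1 = 8.19 × 0.13 / 0.5909 = 1.802 d
  layer 2 (medium sand): t_2 = 2.50 × 0.19 / 0.5909 = 0.8038 d
Total t = Σ t_i = 2.605 days.

2.61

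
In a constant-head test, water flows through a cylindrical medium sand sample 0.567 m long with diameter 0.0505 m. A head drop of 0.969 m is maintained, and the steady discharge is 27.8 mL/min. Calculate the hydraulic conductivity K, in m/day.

11.7

Cross-sectional area A = π·(d/2)² = π × (0.0505/2)² = 0.002003 m².
Convert discharge: 27.8 mL/min = 4.633e-07 m³/s.
Darcy's law rearranged: K = Q·L / (A·Δh) = 4.633e-07 × 0.567 / (0.002003 × 0.969) = 0.0001354 m/s = 11.69 m/day.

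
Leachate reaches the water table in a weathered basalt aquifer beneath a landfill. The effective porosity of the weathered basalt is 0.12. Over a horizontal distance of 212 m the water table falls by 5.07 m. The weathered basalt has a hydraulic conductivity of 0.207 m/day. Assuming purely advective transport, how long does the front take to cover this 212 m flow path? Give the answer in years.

14.1

Hydraulic gradient i = Δh / L = 5.07 / 212 = 0.02392.
Darcy flux q = K · i = 0.2070 × 0.02392 = 0.004950 m/day.
Seepage velocity v = q / n_e = 0.004950 / 0.12 = 0.04125 m/day.
Travel time t = L / v = 212 / 0.04125 = 5139 days = 14.07 years.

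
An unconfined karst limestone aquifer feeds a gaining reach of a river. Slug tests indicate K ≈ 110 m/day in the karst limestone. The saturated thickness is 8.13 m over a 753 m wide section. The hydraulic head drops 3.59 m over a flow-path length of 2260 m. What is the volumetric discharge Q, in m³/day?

Cross-sectional area A = 753 × 8.13 = 6122 m².
Hydraulic gradient i = Δh / L = 3.59 / 2260 = 0.001588.
Darcy's law: Q = K · A · i = 110.0 × 6122 × 0.001588 = 1070 m³/day.

1070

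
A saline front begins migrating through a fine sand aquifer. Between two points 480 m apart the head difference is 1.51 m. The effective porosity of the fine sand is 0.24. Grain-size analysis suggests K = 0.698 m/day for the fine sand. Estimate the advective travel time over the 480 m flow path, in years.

Hydraulic gradient i = Δh / L = 1.51 / 480 = 0.003146.
Darcy flux q = K · i = 0.6980 × 0.003146 = 0.002196 m/day.
Seepage velocity v = q / n_e = 0.002196 / 0.24 = 0.009149 m/day.
Travel time t = L / v = 480 / 0.009149 = 52464 days = 143.6 years.

144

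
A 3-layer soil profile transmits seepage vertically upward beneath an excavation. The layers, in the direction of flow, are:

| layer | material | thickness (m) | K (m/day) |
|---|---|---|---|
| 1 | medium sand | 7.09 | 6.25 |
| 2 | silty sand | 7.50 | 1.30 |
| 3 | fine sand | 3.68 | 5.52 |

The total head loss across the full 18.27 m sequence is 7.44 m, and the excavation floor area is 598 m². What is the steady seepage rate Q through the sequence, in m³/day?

Flow is perpendicular to layering, so the layers act in series and the equivalent K is the thickness-weighted harmonic mean.
Total thickness L = 7.09 + 7.50 + 3.68 = 18.27 m.
Σ(b_i/K_i) = 7.09/6.25 + 7.50/1.30 + 3.68/5.52 = 7.570 d.
K_eq = L / Σ(b_i/K_i) = 18.27 / 7.570 = 2.413 m/day.
Q = K_eq · A · (Δh/L) = 2.413 × 598 × (7.44/18.27) = 587.7 m³/day.

588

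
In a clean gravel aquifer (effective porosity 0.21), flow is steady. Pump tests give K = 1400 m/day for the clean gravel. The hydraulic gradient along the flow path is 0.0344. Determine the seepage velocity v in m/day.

229

Hydraulic gradient i = 0.0344.
Darcy flux q = K · i = 1400 × 0.03440 = 48.16 m/day.
Seepage velocity v = q / n_e = 48.16 / 0.21 = 229.3 m/day.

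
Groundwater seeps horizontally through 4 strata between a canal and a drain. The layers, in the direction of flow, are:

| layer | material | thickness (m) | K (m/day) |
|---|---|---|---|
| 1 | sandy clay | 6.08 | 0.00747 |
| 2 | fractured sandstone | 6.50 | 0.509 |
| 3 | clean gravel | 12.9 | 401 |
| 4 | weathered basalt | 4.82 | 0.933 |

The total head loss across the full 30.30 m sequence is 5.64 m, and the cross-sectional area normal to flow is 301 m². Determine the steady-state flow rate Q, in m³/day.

Flow is perpendicular to layering, so the layers act in series and the equivalent K is the thickness-weighted harmonic mean.
Total thickness L = 6.08 + 6.50 + 12.9 + 4.82 = 30.30 m.
Σ(b_i/K_i) = 6.08/0.00747 + 6.50/0.509 + 12.9/401 + 4.82/0.933 = 831.9 d.
K_eq = L / Σ(b_i/K_i) = 30.30 / 831.9 = 0.03642 m/day.
Q = K_eq · A · (Δh/L) = 0.03642 × 301 × (5.64/30.30) = 2.041 m³/day.

2.04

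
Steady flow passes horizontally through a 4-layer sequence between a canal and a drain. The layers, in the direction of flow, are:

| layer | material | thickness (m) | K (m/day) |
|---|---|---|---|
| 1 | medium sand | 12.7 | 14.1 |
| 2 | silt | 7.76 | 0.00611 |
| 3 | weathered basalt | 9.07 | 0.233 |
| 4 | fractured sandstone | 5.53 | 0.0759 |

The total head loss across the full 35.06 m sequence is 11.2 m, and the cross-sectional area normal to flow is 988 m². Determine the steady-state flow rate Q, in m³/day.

Flow is perpendicular to layering, so the layers act in series and the equivalent K is the thickness-weighted harmonic mean.
Total thickness L = 12.7 + 7.76 + 9.07 + 5.53 = 35.06 m.
Σ(b_i/K_i) = 12.7/14.1 + 7.76/0.00611 + 9.07/0.233 + 5.53/0.0759 = 1383 d.
K_eq = L / Σ(b_i/K_i) = 35.06 / 1383 = 0.02536 m/day.
Q = K_eq · A · (Δh/L) = 0.02536 × 988 × (11.2/35.06) = 8.003 m³/day.

8.00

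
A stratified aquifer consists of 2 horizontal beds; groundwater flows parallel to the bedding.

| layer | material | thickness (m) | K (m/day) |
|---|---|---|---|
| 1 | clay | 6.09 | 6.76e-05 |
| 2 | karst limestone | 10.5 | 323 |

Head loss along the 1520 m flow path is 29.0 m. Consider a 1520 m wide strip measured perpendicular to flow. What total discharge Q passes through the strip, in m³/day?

98400

Flow is parallel to layering, so each bed carries its own Darcy discharge and the transmissivities add.
Σ(K_i·b_i) = 6.76e-05×6.09 + 323×10.5 = 3392 m²/day.
Hydraulic gradient i = Δh / L = 29.0 / 1520 = 0.01908.
Q = Σ(K_i·b_i) · W · i = 3392 × 1520 × 0.01908 = 98354 m³/day.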